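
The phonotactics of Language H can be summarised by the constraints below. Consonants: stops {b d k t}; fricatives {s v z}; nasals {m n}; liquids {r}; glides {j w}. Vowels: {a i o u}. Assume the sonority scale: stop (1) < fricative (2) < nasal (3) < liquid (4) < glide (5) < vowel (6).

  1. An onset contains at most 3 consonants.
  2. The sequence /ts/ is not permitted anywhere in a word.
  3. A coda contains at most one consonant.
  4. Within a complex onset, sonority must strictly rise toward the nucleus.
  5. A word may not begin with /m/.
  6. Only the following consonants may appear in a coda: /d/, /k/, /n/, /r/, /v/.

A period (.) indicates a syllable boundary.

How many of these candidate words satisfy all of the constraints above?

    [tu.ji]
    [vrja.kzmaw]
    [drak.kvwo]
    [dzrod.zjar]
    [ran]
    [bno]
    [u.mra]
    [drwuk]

7

[tu.ji] — σ1 onset /t/, coda /∅/ ok; σ2 onset /j/, coda /∅/ ok → phonotactically legal
[vrja.kzmaw] — violates constraint 6: syllable 2 coda contains /w/, which is not a licensed coda consonant → phonotactically illegal
[drak.kvwo] — σ1 onset /dr/ (1→4 rises), coda /k/ ok; σ2 onset /kvw/ (1→2→5 rises), coda /∅/ ok → phonotactically legal
[dzrod.zjar] — σ1 onset /dzr/ (1→2→4 rises), coda /d/ ok; σ2 onset /zj/ (2→5 rises), coda /r/ ok → phonotactically legal
[ran] — σ1 onset /r/, coda /n/ ok → phonotactically legal
[bno] — σ1 onset /bn/ (1→3 rises), coda /∅/ ok → phonotactically legal
[u.mra] — σ1 onset /∅/, coda /∅/ ok; σ2 onset /mr/ (3→4 rises), coda /∅/ ok → phonotactically legal
[drwuk] — σ1 onset /drw/ (1→4→5 rises), coda /k/ ok → phonotactically legal
Phonotactically legal: [tu.ji], [drak.kvwo], [dzrod.zjar], [ran], [bno], [u.mra], [drwuk] → 7.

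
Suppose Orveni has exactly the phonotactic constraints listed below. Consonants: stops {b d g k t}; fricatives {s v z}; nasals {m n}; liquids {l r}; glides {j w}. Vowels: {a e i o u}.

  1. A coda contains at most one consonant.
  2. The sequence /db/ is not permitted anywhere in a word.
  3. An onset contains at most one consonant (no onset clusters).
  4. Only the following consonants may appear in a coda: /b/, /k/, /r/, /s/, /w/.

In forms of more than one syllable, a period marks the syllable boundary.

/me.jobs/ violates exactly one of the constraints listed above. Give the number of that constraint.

/me.jobs/: syllable 2 coda /bs/ has 2 consonants (> 1).
This is a violation of constraint 1: "A coda contains at most one consonant."
The remaining constraints (2, 3, 4) are satisfied.

1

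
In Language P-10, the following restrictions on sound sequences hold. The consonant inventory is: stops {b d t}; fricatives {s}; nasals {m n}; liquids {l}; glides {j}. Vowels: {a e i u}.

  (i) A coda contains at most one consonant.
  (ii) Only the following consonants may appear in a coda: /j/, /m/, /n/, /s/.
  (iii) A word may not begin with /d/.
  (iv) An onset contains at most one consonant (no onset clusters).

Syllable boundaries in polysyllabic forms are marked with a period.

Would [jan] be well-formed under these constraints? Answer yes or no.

[jan] — σ1 onset /j/, coda /n/ ok → well-formed

yes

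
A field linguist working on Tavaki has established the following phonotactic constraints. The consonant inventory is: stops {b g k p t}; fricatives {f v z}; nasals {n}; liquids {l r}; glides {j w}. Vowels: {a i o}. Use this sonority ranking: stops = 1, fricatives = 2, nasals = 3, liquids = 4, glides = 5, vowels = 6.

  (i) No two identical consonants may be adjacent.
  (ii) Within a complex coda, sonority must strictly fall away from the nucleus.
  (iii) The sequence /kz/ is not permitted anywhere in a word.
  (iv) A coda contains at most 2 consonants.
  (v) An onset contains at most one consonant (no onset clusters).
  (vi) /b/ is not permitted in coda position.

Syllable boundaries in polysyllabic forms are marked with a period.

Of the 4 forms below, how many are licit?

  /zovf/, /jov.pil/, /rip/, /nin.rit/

3

/zovf/ — violates constraint (ii): syllable 1 coda /vf/: /v/ (fricative, 2) → /f/ (fricative, 2) does not fall → illicit
/jov.pil/ — σ1 onset /j/, coda /v/ ok; σ2 onset /p/, coda /l/ ok → licit
/rip/ — σ1 onset /r/, coda /p/ ok → licit
/nin.rit/ — σ1 onset /n/, coda /n/ ok; σ2 onset /r/, coda /t/ ok → licit
Licit: /jov.pil/, /rip/, /nin.rit/ → 3.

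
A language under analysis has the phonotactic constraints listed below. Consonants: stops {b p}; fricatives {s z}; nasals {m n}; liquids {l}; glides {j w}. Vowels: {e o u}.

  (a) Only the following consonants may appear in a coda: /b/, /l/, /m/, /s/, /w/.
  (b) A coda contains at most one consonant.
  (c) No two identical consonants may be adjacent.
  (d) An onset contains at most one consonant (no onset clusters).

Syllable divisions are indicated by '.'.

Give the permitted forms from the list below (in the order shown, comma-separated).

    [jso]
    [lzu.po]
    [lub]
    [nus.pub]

[lub], [nus.pub]

[jso] — violates constraint (d): syllable 1 onset /js/ has 2 consonants (> 1) → not permitted
[lzu.po] — violates constraint (d): syllable 1 onset /lz/ has 2 consonants (> 1) → not permitted
[lub] — σ1 onset /l/, coda /b/ ok → permitted
[nus.pub] — σ1 onset /n/, coda /s/ ok; σ2 onset /p/, coda /b/ ok → permitted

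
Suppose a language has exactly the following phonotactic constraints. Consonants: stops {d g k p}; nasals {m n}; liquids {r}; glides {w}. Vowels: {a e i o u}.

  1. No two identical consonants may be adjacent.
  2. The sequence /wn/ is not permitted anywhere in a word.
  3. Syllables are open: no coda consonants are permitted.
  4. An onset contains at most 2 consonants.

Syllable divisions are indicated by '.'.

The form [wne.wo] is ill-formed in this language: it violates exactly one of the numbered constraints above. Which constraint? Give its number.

2

[wne.wo]: contains banned sequence /wn/.
This is a violation of constraint 2: "The sequence /wn/ is not permitted anywhere in a word."
The remaining constraints (1, 3, 4) are satisfied.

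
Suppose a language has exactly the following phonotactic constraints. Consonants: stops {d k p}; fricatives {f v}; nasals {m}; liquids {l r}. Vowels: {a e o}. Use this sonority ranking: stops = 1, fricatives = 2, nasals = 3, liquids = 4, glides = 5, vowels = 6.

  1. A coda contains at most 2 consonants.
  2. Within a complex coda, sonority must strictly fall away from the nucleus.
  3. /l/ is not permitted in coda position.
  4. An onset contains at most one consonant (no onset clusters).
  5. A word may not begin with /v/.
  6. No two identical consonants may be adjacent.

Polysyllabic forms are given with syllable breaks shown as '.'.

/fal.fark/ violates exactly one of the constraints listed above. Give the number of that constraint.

3

/fal.fark/: syllable 1 coda contains /l/.
This is a violation of constraint 3: "/l/ is not permitted in coda position."
The remaining constraints (1, 2, 4, 5, 6) are satisfied.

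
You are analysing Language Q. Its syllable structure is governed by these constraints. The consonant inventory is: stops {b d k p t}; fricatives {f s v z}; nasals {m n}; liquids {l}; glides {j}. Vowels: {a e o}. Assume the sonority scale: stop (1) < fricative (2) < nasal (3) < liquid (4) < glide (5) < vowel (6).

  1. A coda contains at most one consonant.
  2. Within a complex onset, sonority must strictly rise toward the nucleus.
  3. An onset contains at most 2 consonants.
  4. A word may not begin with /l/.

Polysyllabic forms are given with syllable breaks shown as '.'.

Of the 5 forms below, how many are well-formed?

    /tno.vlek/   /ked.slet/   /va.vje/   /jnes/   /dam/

/tno.vlek/ — σ1 onset /tn/ (1→3 rises), coda /∅/ ok; σ2 onset /vl/ (2→4 rises), coda /k/ ok → well-formed
/ked.slet/ — σ1 onset /k/, coda /d/ ok; σ2 onset /sl/ (2→4 rises), coda /t/ ok → well-formed
/va.vje/ — σ1 onset /v/, coda /∅/ ok; σ2 onset /vj/ (2→5 rises), coda /∅/ ok → well-formed
/jnes/ — violates constraint 2: syllable 1 onset /jn/: /j/ (glide, 5) → /n/ (nasal, 3) does not rise → ill-formed
/dam/ — σ1 onset /d/, coda /m/ ok → well-formed
Well-formed: /tno.vlek/, /ked.slet/, /va.vje/, /dam/ → 4.

4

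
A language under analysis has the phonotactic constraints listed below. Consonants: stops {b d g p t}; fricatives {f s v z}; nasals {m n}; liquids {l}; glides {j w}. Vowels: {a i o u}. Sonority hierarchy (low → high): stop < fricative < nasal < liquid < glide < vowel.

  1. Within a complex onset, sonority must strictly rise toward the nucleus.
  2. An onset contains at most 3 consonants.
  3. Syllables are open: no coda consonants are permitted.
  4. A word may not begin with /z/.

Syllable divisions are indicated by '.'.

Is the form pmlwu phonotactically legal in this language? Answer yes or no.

pmlwu — violates constraint 2: syllable 1 onset /pmlw/ has 4 consonants (> 3) → phonotactically illegal

no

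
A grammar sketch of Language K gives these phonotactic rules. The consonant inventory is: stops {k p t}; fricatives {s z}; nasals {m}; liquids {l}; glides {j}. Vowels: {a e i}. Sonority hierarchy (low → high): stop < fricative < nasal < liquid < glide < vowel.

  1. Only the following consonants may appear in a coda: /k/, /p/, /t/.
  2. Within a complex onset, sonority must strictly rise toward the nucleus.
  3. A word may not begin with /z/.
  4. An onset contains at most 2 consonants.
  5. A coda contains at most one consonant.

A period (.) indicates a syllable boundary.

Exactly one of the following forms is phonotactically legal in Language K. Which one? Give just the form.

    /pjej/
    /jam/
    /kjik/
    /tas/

/kjik/

/pjej/ — violates constraint 1: syllable 1 coda contains /j/, which is not a licensed coda consonant → phonotactically illegal
/jam/ — violates constraint 1: syllable 1 coda contains /m/, which is not a licensed coda consonant → phonotactically illegal
/kjik/ — σ1 onset /kj/ (1→5 rises), coda /k/ ok → phonotactically legal
/tas/ — violates constraint 1: syllable 1 coda contains /s/, which is not a licensed coda consonant → phonotactically illegal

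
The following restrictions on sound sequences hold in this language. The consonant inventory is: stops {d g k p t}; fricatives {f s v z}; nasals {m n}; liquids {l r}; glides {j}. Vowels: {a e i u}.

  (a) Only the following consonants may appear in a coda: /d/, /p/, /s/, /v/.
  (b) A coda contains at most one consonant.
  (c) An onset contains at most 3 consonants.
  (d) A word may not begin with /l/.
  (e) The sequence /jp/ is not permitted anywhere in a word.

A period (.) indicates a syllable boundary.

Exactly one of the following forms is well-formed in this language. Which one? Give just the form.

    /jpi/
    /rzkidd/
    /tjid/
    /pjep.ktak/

/tjid/

/jpi/ — violates constraint (e): contains banned sequence /jp/ → ill-formed
/rzkidd/ — violates constraint (b): syllable 1 coda /dd/ has 2 consonants (> 1) → ill-formed
/tjid/ — σ1 onset /tj/ (2C), coda /d/ ok → well-formed
/pjep.ktak/ — violates constraint (a): syllable 2 coda contains /k/, which is not a licensed coda consonant → ill-formed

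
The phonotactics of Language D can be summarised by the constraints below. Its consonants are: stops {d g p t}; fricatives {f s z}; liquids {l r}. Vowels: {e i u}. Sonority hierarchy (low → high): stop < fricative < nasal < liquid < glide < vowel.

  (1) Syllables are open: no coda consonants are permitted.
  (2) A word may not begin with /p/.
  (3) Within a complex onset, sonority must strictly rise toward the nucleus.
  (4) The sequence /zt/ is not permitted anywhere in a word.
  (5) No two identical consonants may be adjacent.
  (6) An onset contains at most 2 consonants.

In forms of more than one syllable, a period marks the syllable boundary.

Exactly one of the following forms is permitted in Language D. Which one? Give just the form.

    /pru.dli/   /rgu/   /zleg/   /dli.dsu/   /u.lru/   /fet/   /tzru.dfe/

/pru.dli/ — violates constraint 2: word begins with /p/ → not permitted
/rgu/ — violates constraint 3: syllable 1 onset /rg/: /r/ (liquid, 4) → /g/ (stop, 1) does not rise → not permitted
/zleg/ — violates constraint 1: syllable 1 coda /g/ has 1 consonant (> 0) → not permitted
/dli.dsu/ — σ1 onset /dl/ (1→4 rises), coda /∅/ ok; σ2 onset /ds/ (1→2 rises), coda /∅/ ok → permitted
/u.lru/ — violates constraint 3: syllable 2 onset /lr/: /l/ (liquid, 4) → /r/ (liquid, 4) does not rise → not permitted
/fet/ — violates constraint 1: syllable 1 coda /t/ has 1 consonant (> 0) → not permitted
/tzru.dfe/ — violates constraint 6: syllable 1 onset /tzr/ has 3 consonants (> 2) → not permitted

/dli.dsu/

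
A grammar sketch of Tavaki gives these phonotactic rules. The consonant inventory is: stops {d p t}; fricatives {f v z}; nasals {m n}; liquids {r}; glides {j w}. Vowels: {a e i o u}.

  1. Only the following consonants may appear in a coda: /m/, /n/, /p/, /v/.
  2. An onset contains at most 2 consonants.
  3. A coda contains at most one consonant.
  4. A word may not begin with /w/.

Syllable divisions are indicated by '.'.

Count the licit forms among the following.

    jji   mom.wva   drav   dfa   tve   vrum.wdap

jji — σ1 onset /jj/ (2C), coda /∅/ ok → licit
mom.wva — σ1 onset /m/, coda /m/ ok; σ2 onset /wv/ (2C), coda /∅/ ok → licit
drav — σ1 onset /dr/ (2C), coda /v/ ok → licit
dfa — σ1 onset /df/ (2C), coda /∅/ ok → licit
tve — σ1 onset /tv/ (2C), coda /∅/ ok → licit
vrum.wdap — σ1 onset /vr/ (2C), coda /m/ ok; σ2 onset /wd/ (2C), coda /p/ ok → licit
Licit: jji, mom.wva, drav, dfa, tve, vrum.wdap → 6.

6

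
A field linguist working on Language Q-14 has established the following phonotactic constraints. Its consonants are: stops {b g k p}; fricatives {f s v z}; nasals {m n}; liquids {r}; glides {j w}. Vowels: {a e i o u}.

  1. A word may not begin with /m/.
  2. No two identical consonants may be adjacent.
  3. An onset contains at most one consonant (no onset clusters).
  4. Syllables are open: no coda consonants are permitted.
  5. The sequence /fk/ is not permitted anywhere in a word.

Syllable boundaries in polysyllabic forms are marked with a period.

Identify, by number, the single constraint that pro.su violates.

3

pro.su: syllable 1 onset /pr/ has 2 consonants (> 1).
This is a violation of constraint 3: "An onset contains at most one consonant (no onset clusters)."
The remaining constraints (1, 2, 4, 5) are satisfied.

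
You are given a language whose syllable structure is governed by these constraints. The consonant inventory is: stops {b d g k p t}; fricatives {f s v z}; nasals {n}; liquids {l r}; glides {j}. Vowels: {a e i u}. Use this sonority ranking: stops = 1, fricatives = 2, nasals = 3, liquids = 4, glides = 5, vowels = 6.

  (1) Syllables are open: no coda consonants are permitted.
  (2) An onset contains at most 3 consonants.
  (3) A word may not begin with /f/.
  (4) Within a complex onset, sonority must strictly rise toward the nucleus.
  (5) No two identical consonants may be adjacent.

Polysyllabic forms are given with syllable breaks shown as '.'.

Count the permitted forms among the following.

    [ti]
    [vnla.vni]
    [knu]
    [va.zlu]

[ti] — σ1 onset /t/, coda /∅/ ok → permitted
[vnla.vni] — σ1 onset /vnl/ (2→3→4 rises), coda /∅/ ok; σ2 onset /vn/ (2→3 rises), coda /∅/ ok → permitted
[knu] — σ1 onset /kn/ (1→3 rises), coda /∅/ ok → permitted
[va.zlu] — σ1 onset /v/, coda /∅/ ok; σ2 onset /zl/ (2→4 rises), coda /∅/ ok → permitted
Permitted: [ti], [vnla.vni], [knu], [va.zlu] → 4.

4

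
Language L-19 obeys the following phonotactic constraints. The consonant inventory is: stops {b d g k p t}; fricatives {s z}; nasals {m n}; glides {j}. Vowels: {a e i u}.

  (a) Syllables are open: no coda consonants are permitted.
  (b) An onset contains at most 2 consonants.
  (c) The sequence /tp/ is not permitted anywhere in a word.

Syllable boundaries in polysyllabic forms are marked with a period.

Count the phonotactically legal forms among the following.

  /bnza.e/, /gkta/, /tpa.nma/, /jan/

0

/bnza.e/ — violates constraint (b): syllable 1 onset /bnz/ has 3 consonants (> 2) → phonotactically illegal
/gkta/ — violates constraint (b): syllable 1 onset /gkt/ has 3 consonants (> 2) → phonotactically illegal
/tpa.nma/ — violates constraint (c): contains banned sequence /tp/ → phonotactically illegal
/jan/ — violates constraint (a): syllable 1 coda /n/ has 1 consonant (> 0) → phonotactically illegal
No form is phonotactically legal → 0.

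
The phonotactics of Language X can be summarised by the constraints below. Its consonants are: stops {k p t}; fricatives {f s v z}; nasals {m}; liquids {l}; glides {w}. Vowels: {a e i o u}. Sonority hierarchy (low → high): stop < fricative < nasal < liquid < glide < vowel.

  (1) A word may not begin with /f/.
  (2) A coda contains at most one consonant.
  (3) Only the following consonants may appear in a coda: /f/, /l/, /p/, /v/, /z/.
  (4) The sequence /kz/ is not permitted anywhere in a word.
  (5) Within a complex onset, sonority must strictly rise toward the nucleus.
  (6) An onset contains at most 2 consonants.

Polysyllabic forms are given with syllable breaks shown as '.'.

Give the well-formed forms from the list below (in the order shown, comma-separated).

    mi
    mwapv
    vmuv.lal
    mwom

mi, vmuv.lal

mi — σ1 onset /m/, coda /∅/ ok → well-formed
mwapv — violates constraint 2: syllable 1 coda /pv/ has 2 consonants (> 1) → ill-formed
vmuv.lal — σ1 onset /vm/ (2→3 rises), coda /v/ ok; σ2 onset /l/, coda /l/ ok → well-formed
mwom — violates constraint 3: syllable 1 coda contains /m/, which is not a licensed coda consonant → ill-formed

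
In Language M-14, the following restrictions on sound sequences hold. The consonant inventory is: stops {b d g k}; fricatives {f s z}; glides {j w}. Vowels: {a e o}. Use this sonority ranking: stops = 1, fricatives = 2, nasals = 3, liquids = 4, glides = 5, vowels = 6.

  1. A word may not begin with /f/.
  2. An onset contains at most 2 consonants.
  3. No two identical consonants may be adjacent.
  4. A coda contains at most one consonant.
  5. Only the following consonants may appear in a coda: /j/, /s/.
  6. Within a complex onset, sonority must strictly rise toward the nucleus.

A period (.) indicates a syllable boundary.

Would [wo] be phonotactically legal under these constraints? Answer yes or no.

[wo] — σ1 onset /w/, coda /∅/ ok → phonotactically legal

yes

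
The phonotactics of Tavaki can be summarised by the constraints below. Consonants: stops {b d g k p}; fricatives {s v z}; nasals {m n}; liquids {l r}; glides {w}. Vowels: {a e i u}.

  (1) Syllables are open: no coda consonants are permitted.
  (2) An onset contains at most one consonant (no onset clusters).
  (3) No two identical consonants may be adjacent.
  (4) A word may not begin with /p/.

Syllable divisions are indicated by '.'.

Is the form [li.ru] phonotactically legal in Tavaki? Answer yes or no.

[li.ru] — σ1 onset /l/, coda /∅/ ok; σ2 onset /r/, coda /∅/ ok → phonotactically legal

yes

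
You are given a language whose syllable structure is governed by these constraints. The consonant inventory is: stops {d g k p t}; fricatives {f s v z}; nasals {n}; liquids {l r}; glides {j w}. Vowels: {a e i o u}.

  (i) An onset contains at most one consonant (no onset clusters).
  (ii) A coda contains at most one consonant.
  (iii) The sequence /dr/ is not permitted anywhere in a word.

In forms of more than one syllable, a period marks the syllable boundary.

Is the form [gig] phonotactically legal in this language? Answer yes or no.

[gig] — σ1 onset /g/, coda /g/ ok → phonotactically legal

yes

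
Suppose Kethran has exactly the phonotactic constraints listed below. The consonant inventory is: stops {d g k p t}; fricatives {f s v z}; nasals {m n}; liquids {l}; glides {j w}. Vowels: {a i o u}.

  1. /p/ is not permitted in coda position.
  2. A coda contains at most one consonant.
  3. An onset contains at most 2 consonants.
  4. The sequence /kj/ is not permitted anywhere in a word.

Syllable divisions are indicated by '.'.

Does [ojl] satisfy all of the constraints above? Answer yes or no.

no

[ojl] — violates constraint 2: syllable 1 coda /jl/ has 2 consonants (> 1) → not permitted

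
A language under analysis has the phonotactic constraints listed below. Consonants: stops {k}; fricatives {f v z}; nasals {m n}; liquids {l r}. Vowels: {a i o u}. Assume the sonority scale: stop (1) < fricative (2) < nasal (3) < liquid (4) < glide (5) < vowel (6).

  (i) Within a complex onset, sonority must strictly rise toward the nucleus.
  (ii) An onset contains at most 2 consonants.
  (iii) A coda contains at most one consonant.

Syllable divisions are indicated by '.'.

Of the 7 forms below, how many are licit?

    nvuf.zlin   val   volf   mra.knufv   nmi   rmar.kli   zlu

nvuf.zlin — violates constraint (i): syllable 1 onset /nv/: /n/ (nasal, 3) → /v/ (fricative, 2) does not rise → illicit
val — σ1 onset /v/, coda /l/ ok → licit
volf — violates constraint (iii): syllable 1 coda /lf/ has 2 consonants (> 1) → illicit
mra.knufv — violates constraint (iii): syllable 2 coda /fv/ has 2 consonants (> 1) → illicit
nmi — violates constraint (i): syllable 1 onset /nm/: /n/ (nasal, 3) → /m/ (nasal, 3) does not rise → illicit
rmar.kli — violates constraint (i): syllable 1 onset /rm/: /r/ (liquid, 4) → /m/ (nasal, 3) does not rise → illicit
zlu — σ1 onset /zl/ (2→4 rises), coda /∅/ ok → licit
Licit: val, zlu → 2.

2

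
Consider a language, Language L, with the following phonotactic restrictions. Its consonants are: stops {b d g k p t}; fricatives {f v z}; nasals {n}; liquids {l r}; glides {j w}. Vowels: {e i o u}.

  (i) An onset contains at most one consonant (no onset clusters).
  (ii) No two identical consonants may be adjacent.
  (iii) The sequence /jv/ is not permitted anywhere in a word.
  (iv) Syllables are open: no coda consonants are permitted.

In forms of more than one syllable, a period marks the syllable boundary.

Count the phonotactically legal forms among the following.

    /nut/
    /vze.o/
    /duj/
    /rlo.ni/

/nut/ — violates constraint (iv): syllable 1 coda /t/ has 1 consonant (> 0) → phonotactically illegal
/vze.o/ — violates constraint (i): syllable 1 onset /vz/ has 2 consonants (> 1) → phonotactically illegal
/duj/ — violates constraint (iv): syllable 1 coda /j/ has 1 consonant (> 0) → phonotactically illegal
/rlo.ni/ — violates constraint (i): syllable 1 onset /rl/ has 2 consonants (> 1) → phonotactically illegal
No form is phonotactically legal → 0.

0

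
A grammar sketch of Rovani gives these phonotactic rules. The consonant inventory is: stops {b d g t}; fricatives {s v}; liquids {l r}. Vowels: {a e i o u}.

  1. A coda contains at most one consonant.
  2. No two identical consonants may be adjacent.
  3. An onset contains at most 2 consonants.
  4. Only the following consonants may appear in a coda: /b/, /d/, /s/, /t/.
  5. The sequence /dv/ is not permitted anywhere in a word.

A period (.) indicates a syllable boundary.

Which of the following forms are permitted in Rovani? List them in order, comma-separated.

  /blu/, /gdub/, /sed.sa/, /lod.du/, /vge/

/blu/, /gdub/, /sed.sa/, /vge/

/blu/ — σ1 onset /bl/ (2C), coda /∅/ ok → permitted
/gdub/ — σ1 onset /gd/ (2C), coda /b/ ok → permitted
/sed.sa/ — σ1 onset /s/, coda /d/ ok; σ2 onset /s/, coda /∅/ ok → permitted
/lod.du/ — violates constraint 2: adjacent identical consonants /dd/ → not permitted
/vge/ — σ1 onset /vg/ (2C), coda /∅/ ok → permitted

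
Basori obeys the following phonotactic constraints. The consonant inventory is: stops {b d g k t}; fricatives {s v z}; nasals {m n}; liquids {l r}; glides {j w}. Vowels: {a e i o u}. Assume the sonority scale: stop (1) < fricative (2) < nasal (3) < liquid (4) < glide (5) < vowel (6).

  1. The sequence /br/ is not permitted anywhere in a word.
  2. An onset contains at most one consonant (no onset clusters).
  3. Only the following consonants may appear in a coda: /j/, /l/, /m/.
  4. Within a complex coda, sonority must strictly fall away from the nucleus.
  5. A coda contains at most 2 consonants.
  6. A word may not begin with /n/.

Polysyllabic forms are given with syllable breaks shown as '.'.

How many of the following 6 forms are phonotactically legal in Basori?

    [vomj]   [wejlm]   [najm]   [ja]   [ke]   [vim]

[vomj] — violates constraint 4: syllable 1 coda /mj/: /m/ (nasal, 3) → /j/ (glide, 5) does not fall → phonotactically illegal
[wejlm] — violates constraint 5: syllable 1 coda /jlm/ has 3 consonants (> 2) → phonotactically illegal
[najm] — violates constraint 6: word begins with /n/ → phonotactically illegal
[ja] — σ1 onset /j/, coda /∅/ ok → phonotactically legal
[ke] — σ1 onset /k/, coda /∅/ ok → phonotactically legal
[vim] — σ1 onset /v/, coda /m/ ok → phonotactically legal
Phonotactically legal: [ja], [ke], [vim] → 3.

3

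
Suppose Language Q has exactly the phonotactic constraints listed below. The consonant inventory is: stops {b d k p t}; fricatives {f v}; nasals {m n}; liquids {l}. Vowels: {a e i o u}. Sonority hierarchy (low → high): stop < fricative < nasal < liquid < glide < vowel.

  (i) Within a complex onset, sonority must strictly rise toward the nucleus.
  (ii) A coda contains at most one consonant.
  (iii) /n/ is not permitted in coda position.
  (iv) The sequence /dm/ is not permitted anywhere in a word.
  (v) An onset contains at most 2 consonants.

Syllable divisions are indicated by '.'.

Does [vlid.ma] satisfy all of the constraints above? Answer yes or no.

no

[vlid.ma] — violates constraint (iv): contains banned sequence /dm/ → phonotactically illegal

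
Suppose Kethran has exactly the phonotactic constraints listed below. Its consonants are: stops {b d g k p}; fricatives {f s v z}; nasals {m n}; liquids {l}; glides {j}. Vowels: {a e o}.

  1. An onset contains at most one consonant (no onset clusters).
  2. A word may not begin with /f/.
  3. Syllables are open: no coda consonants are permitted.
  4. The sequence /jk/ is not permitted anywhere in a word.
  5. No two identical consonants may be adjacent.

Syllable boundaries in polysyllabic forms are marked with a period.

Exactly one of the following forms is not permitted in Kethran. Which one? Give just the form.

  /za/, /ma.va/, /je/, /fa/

/za/ — σ1 onset /z/, coda /∅/ ok → permitted
/ma.va/ — σ1 onset /m/, coda /∅/ ok; σ2 onset /v/, coda /∅/ ok → permitted
/je/ — σ1 onset /j/, coda /∅/ ok → permitted
/fa/ — violates constraint 2: word begins with /f/ → not permitted

/fa/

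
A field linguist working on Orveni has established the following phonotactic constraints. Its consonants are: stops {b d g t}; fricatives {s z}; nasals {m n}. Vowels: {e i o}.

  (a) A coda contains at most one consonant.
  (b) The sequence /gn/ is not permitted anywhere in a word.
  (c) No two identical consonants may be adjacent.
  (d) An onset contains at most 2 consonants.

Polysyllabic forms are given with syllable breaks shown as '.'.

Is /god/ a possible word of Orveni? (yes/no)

/god/ — σ1 onset /g/, coda /d/ ok → well-formed

yes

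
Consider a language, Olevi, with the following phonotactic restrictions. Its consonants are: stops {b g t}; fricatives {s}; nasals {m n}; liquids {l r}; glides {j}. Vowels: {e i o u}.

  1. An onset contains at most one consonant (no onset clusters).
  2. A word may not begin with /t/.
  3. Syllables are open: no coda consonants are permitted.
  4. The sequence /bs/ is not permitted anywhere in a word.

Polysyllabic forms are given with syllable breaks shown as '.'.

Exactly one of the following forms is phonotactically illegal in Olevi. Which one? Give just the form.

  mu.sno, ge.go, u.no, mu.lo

mu.sno

mu.sno — violates constraint 1: syllable 2 onset /sn/ has 2 consonants (> 1) → phonotactically illegal
ge.go — σ1 onset /g/, coda /∅/ ok; σ2 onset /g/, coda /∅/ ok → phonotactically legal
u.no — σ1 onset /∅/, coda /∅/ ok; σ2 onset /n/, coda /∅/ ok → phonotactically legal
mu.lo — σ1 onset /m/, coda /∅/ ok; σ2 onset /l/, coda /∅/ ok → phonotactically legal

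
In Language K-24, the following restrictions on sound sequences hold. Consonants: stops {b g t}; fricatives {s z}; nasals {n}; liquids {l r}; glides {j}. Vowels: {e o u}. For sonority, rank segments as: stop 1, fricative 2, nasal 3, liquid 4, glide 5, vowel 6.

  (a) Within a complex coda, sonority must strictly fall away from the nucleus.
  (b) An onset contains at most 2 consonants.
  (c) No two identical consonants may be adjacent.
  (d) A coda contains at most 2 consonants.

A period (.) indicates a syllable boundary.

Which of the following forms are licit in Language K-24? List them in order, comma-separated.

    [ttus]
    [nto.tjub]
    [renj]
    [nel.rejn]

[nto.tjub], [nel.rejn]

[ttus] — violates constraint (c): adjacent identical consonants /tt/ → illicit
[nto.tjub] — σ1 onset /nt/ (2C), coda /∅/ ok; σ2 onset /tj/ (2C), coda /b/ ok → licit
[renj] — violates constraint (a): syllable 1 coda /nj/: /n/ (nasal, 3) → /j/ (glide, 5) does not fall → illicit
[nel.rejn] — σ1 onset /n/, coda /l/ ok; σ2 onset /r/, coda /jn/ (5→3 falls) ok → licit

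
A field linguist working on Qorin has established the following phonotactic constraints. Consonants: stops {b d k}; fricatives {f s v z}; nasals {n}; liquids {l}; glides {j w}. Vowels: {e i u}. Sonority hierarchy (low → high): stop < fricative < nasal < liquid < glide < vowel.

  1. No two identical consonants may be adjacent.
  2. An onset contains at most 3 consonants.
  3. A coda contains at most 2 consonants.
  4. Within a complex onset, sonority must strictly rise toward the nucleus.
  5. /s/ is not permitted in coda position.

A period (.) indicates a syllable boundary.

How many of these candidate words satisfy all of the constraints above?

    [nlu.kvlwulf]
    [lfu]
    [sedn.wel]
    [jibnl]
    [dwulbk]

[nlu.kvlwulf] — violates constraint 2: syllable 2 onset /kvlw/ has 4 consonants (> 3) → illicit
[lfu] — violates constraint 4: syllable 1 onset /lf/: /l/ (liquid, 4) → /f/ (fricative, 2) does not rise → illicit
[sedn.wel] — σ1 onset /s/, coda /dn/ (2C) ok; σ2 onset /w/, coda /l/ ok → licit
[jibnl] — violates constraint 3: syllable 1 coda /bnl/ has 3 consonants (> 2) → illicit
[dwulbk] — violates constraint 3: syllable 1 coda /lbk/ has 3 consonants (> 2) → illicit
Licit: [sedn.wel] → 1.

1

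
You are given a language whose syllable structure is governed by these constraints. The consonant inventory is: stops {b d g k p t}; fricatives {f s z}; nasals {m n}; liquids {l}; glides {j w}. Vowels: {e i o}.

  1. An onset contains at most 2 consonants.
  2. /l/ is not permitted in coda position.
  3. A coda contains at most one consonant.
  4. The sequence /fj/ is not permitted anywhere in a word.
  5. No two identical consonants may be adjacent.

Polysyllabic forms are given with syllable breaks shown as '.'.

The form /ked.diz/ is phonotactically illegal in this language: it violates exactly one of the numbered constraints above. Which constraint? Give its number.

5

/ked.diz/: adjacent identical consonants /dd/.
This is a violation of constraint 5: "No two identical consonants may be adjacent."
The remaining constraints (1, 2, 3, 4) are satisfied.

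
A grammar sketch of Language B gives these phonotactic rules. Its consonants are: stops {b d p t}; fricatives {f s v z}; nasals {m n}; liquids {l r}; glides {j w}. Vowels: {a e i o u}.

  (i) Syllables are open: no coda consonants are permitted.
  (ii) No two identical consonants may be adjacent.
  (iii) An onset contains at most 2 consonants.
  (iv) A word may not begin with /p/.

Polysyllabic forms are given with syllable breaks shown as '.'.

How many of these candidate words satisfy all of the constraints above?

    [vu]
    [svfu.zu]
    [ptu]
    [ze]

2

[vu] — σ1 onset /v/, coda /∅/ ok → permitted
[svfu.zu] — violates constraint (iii): syllable 1 onset /svf/ has 3 consonants (> 2) → not permitted
[ptu] — violates constraint (iv): word begins with /p/ → not permitted
[ze] — σ1 onset /z/, coda /∅/ ok → permitted
Permitted: [vu], [ze] → 2.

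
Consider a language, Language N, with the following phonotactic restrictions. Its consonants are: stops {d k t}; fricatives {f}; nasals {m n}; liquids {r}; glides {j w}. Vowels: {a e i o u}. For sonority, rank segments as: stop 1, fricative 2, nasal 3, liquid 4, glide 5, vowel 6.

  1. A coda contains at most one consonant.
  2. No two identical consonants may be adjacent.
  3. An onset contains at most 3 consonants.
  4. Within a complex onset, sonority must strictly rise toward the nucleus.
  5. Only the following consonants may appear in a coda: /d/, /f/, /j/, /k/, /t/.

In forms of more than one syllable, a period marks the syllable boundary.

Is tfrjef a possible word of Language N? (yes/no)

tfrjef — violates constraint 3: syllable 1 onset /tfrj/ has 4 consonants (> 3) → ill-formed

no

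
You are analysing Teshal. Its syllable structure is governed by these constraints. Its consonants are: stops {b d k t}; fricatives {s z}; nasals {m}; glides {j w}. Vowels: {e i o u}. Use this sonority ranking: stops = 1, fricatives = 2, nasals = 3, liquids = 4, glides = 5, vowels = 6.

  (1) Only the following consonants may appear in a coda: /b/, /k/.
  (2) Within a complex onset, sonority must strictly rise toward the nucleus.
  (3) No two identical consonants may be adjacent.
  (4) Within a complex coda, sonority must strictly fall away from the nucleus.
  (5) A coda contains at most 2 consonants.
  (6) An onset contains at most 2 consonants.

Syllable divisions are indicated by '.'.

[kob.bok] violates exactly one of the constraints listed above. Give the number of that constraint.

3

[kob.bok]: adjacent identical consonants /bb/.
This is a violation of constraint 3: "No two identical consonants may be adjacent."
The remaining constraints (1, 2, 4, 5, 6) are satisfied.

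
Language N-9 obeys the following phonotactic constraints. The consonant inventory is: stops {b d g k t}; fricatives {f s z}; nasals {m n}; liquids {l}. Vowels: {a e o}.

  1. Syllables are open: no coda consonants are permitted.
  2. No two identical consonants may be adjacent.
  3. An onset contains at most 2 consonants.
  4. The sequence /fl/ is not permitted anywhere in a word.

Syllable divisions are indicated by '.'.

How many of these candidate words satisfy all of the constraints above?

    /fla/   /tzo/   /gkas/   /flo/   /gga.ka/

1

/fla/ — violates constraint 4: contains banned sequence /fl/ → phonotactically illegal
/tzo/ — σ1 onset /tz/ (2C), coda /∅/ ok → phonotactically legal
/gkas/ — violates constraint 1: syllable 1 coda /s/ has 1 consonant (> 0) → phonotactically illegal
/flo/ — violates constraint 4: contains banned sequence /fl/ → phonotactically illegal
/gga.ka/ — violates constraint 2: adjacent identical consonants /gg/ → phonotactically illegal
Phonotactically legal: /tzo/ → 1.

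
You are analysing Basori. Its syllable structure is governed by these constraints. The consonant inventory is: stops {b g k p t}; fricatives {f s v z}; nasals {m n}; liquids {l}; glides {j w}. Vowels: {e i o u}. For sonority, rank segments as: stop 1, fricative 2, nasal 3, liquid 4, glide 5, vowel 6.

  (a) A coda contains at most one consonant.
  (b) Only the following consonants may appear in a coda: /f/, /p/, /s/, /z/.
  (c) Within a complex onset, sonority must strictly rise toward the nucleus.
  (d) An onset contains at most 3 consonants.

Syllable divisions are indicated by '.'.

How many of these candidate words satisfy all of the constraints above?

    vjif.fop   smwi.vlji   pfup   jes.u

4

vjif.fop — σ1 onset /vj/ (2→5 rises), coda /f/ ok; σ2 onset /f/, coda /p/ ok → phonotactically legal
smwi.vlji — σ1 onset /smw/ (2→3→5 rises), coda /∅/ ok; σ2 onset /vlj/ (2→4→5 rises), coda /∅/ ok → phonotactically legal
pfup — σ1 onset /pf/ (1→2 rises), coda /p/ ok → phonotactically legal
jes.u — σ1 onset /j/, coda /s/ ok; σ2 onset /∅/, coda /∅/ ok → phonotactically legal
Phonotactically legal: vjif.fop, smwi.vlji, pfup, jes.u → 4.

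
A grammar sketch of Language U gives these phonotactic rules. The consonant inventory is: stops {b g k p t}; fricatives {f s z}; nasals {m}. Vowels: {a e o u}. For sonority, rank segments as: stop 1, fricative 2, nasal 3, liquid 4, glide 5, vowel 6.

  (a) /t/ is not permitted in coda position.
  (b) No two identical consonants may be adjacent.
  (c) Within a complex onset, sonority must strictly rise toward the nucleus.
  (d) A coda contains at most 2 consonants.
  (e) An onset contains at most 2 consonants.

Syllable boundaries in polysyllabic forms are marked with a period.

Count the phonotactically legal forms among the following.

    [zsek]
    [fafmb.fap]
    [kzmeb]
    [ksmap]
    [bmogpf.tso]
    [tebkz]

[zsek] — violates constraint (c): syllable 1 onset /zs/: /z/ (fricative, 2) → /s/ (fricative, 2) does not rise → phonotactically illegal
[fafmb.fap] — violates constraint (d): syllable 1 coda /fmb/ has 3 consonants (> 2) → phonotactically illegal
[kzmeb] — violates constraint (e): syllable 1 onset /kzm/ has 3 consonants (> 2) → phonotactically illegal
[ksmap] — violates constraint (e): syllable 1 onset /ksm/ has 3 consonants (> 2) → phonotactically illegal
[bmogpf.tso] — violates constraint (d): syllable 1 coda /gpf/ has 3 consonants (> 2) → phonotactically illegal
[tebkz] — violates constraint (d): syllable 1 coda /bkz/ has 3 consonants (> 2) → phonotactically illegal
No form is phonotactically legal → 0.

0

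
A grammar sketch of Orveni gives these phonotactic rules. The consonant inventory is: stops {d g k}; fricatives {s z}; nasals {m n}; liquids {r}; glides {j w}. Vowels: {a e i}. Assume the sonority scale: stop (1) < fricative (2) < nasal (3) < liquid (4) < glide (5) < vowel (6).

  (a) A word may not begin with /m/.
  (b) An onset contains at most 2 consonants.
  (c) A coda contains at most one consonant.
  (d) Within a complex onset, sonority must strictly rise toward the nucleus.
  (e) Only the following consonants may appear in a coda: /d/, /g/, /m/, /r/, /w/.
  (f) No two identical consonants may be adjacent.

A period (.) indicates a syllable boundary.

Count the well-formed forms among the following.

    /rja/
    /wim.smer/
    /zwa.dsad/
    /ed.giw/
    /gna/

/rja/ — σ1 onset /rj/ (4→5 rises), coda /∅/ ok → well-formed
/wim.smer/ — σ1 onset /w/, coda /m/ ok; σ2 onset /sm/ (2→3 rises), coda /r/ ok → well-formed
/zwa.dsad/ — σ1 onset /zw/ (2→5 rises), coda /∅/ ok; σ2 onset /ds/ (1→2 rises), coda /d/ ok → well-formed
/ed.giw/ — σ1 onset /∅/, coda /d/ ok; σ2 onset /g/, coda /w/ ok → well-formed
/gna/ — σ1 onset /gn/ (1→3 rises), coda /∅/ ok → well-formed
Well-formed: /rja/, /wim.smer/, /zwa.dsad/, /ed.giw/, /gna/ → 5.

5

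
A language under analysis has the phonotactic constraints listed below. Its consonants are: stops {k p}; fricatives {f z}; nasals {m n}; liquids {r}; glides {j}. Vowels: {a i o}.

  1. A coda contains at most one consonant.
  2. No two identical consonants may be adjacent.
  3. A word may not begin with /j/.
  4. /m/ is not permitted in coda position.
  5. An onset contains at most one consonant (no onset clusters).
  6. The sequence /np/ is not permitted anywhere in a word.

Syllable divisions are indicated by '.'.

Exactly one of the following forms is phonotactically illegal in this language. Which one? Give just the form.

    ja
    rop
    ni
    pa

ja

ja — violates constraint 3: word begins with /j/ → phonotactically illegal
rop — σ1 onset /r/, coda /p/ ok → phonotactically legal
ni — σ1 onset /n/, coda /∅/ ok → phonotactically legal
pa — σ1 onset /p/, coda /∅/ ok → phonotactically legal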